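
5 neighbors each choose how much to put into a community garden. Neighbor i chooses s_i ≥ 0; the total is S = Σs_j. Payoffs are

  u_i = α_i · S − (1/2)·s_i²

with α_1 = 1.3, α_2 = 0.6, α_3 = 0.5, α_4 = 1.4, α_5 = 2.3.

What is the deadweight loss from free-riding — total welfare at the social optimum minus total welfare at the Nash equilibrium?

60.59

Neighbor i's FOC: ∂u_i/∂s_i = α_i − s_i = 0, so s_i* = α_i.
NE contributions = (1.3, 0.6, 0.5, 1.4, 2.3); S = 6.1.
W^NE = (Σα)·S − ½Σα_i² = 6.1² − ½·9.55 = 32.435.
Planner sets s_i = Σα_j = 6.1 for every i, so S^SO = 5·6.1 = 30.5.
W^SO = (Σα)·S^SO − ½·5·(Σα)² = (5/2)·6.1² = 93.025.
Deadweight loss = W^SO − W^NE = 60.59.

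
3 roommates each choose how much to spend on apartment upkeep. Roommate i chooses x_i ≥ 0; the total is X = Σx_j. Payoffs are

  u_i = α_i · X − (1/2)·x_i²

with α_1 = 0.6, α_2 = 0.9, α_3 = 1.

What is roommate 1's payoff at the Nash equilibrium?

1.32

Roommate i's FOC: ∂u_i/∂x_i = α_i − x_i = 0, so x_i* = α_i.
NE contributions = (0.6, 0.9, 1); X = 2.5.
u_1 = α_1·X − ½·(x_1)² = 0.6·2.5 − ½·0.6² = 1.32.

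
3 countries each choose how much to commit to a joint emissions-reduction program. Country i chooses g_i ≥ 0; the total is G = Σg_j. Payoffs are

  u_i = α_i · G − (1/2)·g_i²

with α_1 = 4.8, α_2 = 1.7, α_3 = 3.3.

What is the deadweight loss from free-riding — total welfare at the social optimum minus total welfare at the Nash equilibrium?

Country i's FOC: ∂u_i/∂g_i = α_i − g_i = 0, so g_i* = α_i.
NE contributions = (4.8, 1.7, 3.3); G = 9.8.
W^NE = (Σα)·G − ½Σα_i² = 9.8² − ½·36.82 = 77.63.
Planner sets g_i = Σα_j = 9.8 for every i, so G^SO = 3·9.8 = 29.4.
W^SO = (Σα)·G^SO − ½·3·(Σα)² = (3/2)·9.8² = 144.06.
Deadweight loss = W^SO − W^NE = 66.43.

66.43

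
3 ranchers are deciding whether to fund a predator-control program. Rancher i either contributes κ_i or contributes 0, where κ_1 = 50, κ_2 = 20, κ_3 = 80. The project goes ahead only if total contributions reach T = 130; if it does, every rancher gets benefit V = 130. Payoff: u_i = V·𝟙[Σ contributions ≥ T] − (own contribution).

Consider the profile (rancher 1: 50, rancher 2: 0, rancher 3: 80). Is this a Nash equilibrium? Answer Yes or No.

Yes

Total = 130 ≥ 130: provided.
Rancher 1 (pledges 50, payoff 80): dropping to 0 → total 80, payoff 0. No gain.
Rancher 2 (pledges 0, payoff 130): pledging 20 → total 150, payoff 110. No gain.
Rancher 3 (pledges 80, payoff 50): dropping to 0 → total 50, payoff 0. No gain.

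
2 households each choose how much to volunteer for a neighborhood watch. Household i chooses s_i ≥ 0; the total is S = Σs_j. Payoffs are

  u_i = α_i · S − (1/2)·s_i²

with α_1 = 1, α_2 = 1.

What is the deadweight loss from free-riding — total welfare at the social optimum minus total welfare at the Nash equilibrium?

1

Household i's FOC: ∂u_i/∂s_i = α_i − s_i = 0, so s_i* = α_i.
NE contributions = (1, 1); S = 2.
W^NE = (Σα)·S − ½Σα_i² = 2² − ½·2 = 3.
Planner sets s_i = Σα_j = 2 for every i, so S^SO = 2·2 = 4.
W^SO = (Σα)·S^SO − ½·2·(Σα)² = (2/2)·2² = 4.
Deadweight loss = W^SO − W^NE = 1.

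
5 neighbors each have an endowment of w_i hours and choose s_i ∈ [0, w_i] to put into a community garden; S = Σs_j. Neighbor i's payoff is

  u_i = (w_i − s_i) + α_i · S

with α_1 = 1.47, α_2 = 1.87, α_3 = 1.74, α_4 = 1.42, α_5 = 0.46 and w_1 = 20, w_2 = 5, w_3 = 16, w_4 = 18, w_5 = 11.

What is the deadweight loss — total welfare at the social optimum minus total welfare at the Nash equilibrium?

65.56

∂u_i/∂s_i = α_i − 1, so neighbor i contributes w_i if α_i > 1, else 0.
α_i > 1 for i ∈ {1, 2, 3, 4}; NE contributions (20, 5, 16, 18, 0), S = 59.
W^NE = Σw_i − S^NE + (Σα_i)·S^NE = 70 + 5.96·59 = 421.64.
Planner: ∂(Σu_j)/∂s_i = Σα_j − 1 = 5.96 > 0, so everyone contributes w_i; S^SO = 70, W^SO = 70 + 5.96·70 = 487.2.
Deadweight loss = 65.56.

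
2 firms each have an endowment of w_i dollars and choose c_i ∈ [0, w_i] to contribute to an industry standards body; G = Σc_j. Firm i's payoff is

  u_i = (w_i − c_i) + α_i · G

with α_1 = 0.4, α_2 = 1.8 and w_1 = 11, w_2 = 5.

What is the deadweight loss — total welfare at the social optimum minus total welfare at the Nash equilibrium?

13.2

∂u_i/∂c_i = α_i − 1, so firm i contributes w_i if α_i > 1, else 0.
α_i > 1 for i ∈ {2}; NE contributions (0, 5), G = 5.
W^NE = Σw_i − G^NE + (Σα_i)·G^NE = 16 + 1.2·5 = 22.
Planner: ∂(Σu_j)/∂c_i = Σα_j − 1 = 1.2 > 0, so everyone contributes w_i; G^SO = 16, W^SO = 16 + 1.2·16 = 35.2.
Deadweight loss = 13.2.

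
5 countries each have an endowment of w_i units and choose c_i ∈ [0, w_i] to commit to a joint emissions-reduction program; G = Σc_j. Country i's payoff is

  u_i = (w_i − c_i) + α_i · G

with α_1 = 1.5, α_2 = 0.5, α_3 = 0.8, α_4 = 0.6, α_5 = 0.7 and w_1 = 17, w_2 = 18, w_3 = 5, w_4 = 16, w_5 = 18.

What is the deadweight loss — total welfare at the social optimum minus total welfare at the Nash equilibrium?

∂u_i/∂c_i = α_i − 1, so country i contributes w_i if α_i > 1, else 0.
α_i > 1 for i ∈ {1}; NE contributions (17, 0, 0, 0, 0), G = 17.
W^NE = Σw_i − G^NE + (Σα_i)·G^NE = 74 + 3.1·17 = 126.7.
Planner: ∂(Σu_j)/∂c_i = Σα_j − 1 = 3.1 > 0, so everyone contributes w_i; G^SO = 74, W^SO = 74 + 3.1·74 = 303.4.
Deadweight loss = 176.7.

176.7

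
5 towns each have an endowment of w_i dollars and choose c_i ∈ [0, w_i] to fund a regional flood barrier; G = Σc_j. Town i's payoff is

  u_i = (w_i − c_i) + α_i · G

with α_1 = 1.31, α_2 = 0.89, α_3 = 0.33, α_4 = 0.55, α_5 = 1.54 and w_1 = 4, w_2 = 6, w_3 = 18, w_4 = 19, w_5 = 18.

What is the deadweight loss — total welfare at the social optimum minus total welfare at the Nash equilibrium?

∂u_i/∂c_i = α_i − 1, so town i contributes w_i if α_i > 1, else 0.
α_i > 1 for i ∈ {1, 5}; NE contributions (4, 0, 0, 0, 18), G = 22.
W^NE = Σw_i − G^NE + (Σα_i)·G^NE = 65 + 3.62·22 = 144.64.
Planner: ∂(Σu_j)/∂c_i = Σα_j − 1 = 3.62 > 0, so everyone contributes w_i; G^SO = 65, W^SO = 65 + 3.62·65 = 300.3.
Deadweight loss = 155.66.

155.66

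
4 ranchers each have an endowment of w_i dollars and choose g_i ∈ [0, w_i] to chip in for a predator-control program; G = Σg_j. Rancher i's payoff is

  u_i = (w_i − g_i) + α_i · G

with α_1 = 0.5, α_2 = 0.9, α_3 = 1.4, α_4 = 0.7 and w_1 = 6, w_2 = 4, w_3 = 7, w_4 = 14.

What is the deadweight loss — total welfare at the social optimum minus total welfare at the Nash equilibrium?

∂u_i/∂g_i = α_i − 1, so rancher i contributes w_i if α_i > 1, else 0.
α_i > 1 for i ∈ {3}; NE contributions (0, 0, 7, 0), G = 7.
W^NE = Σw_i − G^NE + (Σα_i)·G^NE = 31 + 2.5·7 = 48.5.
Planner: ∂(Σu_j)/∂g_i = Σα_j − 1 = 2.5 > 0, so everyone contributes w_i; G^SO = 31, W^SO = 31 + 2.5·31 = 108.5.
Deadweight loss = 60.

60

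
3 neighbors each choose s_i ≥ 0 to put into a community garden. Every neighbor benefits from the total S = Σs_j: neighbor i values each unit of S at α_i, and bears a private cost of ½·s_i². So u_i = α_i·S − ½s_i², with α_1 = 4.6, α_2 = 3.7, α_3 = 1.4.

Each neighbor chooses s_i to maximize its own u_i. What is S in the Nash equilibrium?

Neighbor i's FOC: ∂u_i/∂s_i = α_i − s_i = 0, so s_i* = α_i.
NE contributions = (4.6, 3.7, 1.4); S = 9.7.

9.7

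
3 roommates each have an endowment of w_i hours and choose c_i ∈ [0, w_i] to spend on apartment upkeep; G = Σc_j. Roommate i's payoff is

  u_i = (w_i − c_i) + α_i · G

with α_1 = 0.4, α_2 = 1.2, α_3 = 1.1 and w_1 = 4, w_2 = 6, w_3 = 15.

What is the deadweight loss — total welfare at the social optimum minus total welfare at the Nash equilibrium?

∂u_i/∂c_i = α_i − 1, so roommate i contributes w_i if α_i > 1, else 0.
α_i > 1 for i ∈ {2, 3}; NE contributions (0, 6, 15), G = 21.
W^NE = Σw_i − G^NE + (Σα_i)·G^NE = 25 + 1.7·21 = 60.7.
Planner: ∂(Σu_j)/∂c_i = Σα_j − 1 = 1.7 > 0, so everyone contributes w_i; G^SO = 25, W^SO = 25 + 1.7·25 = 67.5.
Deadweight loss = 6.8.

6.8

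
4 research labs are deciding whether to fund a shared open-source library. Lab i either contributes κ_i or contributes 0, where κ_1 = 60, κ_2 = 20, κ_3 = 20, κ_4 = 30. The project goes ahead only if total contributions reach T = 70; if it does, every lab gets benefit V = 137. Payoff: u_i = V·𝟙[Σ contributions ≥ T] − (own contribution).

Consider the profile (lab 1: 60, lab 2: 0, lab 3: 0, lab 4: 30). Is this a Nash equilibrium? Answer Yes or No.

Total = 90 ≥ 70: provided.
Lab 1 (pledges 60, payoff 77): dropping to 0 → total 30, payoff 0. No gain.
Lab 2 (pledges 0, payoff 137): pledging 20 → total 110, payoff 117. No gain.
Lab 3 (pledges 0, payoff 137): pledging 20 → total 110, payoff 117. No gain.
Lab 4 (pledges 30, payoff 107): dropping to 0 → total 60, payoff 0. No gain.

Yes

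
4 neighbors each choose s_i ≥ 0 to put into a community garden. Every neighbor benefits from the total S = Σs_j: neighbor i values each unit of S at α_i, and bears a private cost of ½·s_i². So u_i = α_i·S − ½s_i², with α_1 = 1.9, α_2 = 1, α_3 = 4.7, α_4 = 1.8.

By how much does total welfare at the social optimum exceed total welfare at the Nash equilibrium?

Neighbor i's FOC: ∂u_i/∂s_i = α_i − s_i = 0, so s_i* = α_i.
NE contributions = (1.9, 1, 4.7, 1.8); S = 9.4.
W^NE = (Σα)·S − ½Σα_i² = 9.4² − ½·29.94 = 73.39.
Planner sets s_i = Σα_j = 9.4 for every i, so S^SO = 4·9.4 = 37.6.
W^SO = (Σα)·S^SO − ½·4·(Σα)² = (4/2)·9.4² = 176.72.
Deadweight loss = W^SO − W^NE = 103.33.

103.33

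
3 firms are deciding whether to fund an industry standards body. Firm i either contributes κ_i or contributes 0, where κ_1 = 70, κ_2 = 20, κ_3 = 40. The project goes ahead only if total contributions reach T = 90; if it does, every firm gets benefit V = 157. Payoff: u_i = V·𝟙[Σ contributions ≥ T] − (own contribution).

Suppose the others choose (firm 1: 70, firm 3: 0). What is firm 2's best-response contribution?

20

Others' total = 70. Contributing 20 brings total to 90 ≥ 90: gain V − κ_2 = 137.
Best response: 20.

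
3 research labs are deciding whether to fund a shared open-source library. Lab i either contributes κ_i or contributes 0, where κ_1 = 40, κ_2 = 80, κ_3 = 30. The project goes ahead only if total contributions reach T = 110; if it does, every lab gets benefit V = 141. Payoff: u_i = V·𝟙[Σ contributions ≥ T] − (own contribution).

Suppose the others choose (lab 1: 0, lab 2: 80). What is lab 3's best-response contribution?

30

Others' total = 80. Contributing 30 brings total to 110 ≥ 110: gain V − κ_3 = 111.
Best response: 30.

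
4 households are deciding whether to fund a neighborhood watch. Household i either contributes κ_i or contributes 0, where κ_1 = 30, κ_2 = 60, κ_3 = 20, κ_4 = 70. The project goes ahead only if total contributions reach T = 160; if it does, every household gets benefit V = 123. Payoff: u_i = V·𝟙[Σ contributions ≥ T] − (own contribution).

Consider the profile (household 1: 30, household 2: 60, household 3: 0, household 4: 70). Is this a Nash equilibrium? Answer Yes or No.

Yes

Total = 160 ≥ 160: provided.
Household 1 (pledges 30, payoff 93): dropping to 0 → total 130, payoff 0. No gain.
Household 2 (pledges 60, payoff 63): dropping to 0 → total 100, payoff 0. No gain.
Household 3 (pledges 0, payoff 123): pledging 20 → total 180, payoff 103. No gain.
Household 4 (pledges 70, payoff 53): dropping to 0 → total 90, payoff 0. No gain.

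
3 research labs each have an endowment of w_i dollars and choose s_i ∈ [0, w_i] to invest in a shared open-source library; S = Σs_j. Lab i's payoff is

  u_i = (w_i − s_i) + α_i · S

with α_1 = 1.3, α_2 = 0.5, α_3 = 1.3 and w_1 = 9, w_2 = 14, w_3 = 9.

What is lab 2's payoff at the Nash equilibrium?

23

∂u_i/∂s_i = α_i − 1, so lab i contributes w_i if α_i > 1, else 0.
α_i > 1 for i ∈ {1, 3}; NE contributions (9, 0, 9), S = 18.
u_2 = (14 − 0) + 0.5·18 = 23.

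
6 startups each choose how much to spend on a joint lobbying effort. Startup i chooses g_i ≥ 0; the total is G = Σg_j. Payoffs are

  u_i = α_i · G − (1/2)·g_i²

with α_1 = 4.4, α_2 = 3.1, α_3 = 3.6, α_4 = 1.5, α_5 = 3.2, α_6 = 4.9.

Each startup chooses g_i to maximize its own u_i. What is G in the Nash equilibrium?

20.7

Startup i's FOC: ∂u_i/∂g_i = α_i − g_i = 0, so g_i* = α_i.
NE contributions = (4.4, 3.1, 3.6, 1.5, 3.2, 4.9); G = 20.7.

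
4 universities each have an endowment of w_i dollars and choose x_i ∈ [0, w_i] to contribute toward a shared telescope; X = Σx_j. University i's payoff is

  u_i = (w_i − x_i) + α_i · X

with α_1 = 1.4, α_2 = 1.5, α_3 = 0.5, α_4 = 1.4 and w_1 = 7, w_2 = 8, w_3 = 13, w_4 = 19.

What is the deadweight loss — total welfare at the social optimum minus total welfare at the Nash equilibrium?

∂u_i/∂x_i = α_i − 1, so university i contributes w_i if α_i > 1, else 0.
α_i > 1 for i ∈ {1, 2, 4}; NE contributions (7, 8, 0, 19), X = 34.
W^NE = Σw_i − X^NE + (Σα_i)·X^NE = 47 + 3.8·34 = 176.2.
Planner: ∂(Σu_j)/∂x_i = Σα_j − 1 = 3.8 > 0, so everyone contributes w_i; X^SO = 47, W^SO = 47 + 3.8·47 = 225.6.
Deadweight loss = 49.4.

49.4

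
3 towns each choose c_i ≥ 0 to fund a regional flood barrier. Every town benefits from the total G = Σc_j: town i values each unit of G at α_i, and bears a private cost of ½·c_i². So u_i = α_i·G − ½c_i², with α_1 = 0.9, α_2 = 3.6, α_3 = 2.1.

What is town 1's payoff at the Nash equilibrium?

5.535

Town i's FOC: ∂u_i/∂c_i = α_i − c_i = 0, so c_i* = α_i.
NE contributions = (0.9, 3.6, 2.1); G = 6.6.
u_1 = α_1·G − ½·(c_1)² = 0.9·6.6 − ½·0.9² = 5.535.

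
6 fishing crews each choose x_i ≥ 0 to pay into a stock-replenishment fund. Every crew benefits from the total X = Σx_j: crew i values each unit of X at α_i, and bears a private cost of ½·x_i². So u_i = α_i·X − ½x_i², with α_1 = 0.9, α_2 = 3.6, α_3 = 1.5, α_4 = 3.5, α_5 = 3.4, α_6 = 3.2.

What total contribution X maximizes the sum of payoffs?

Planner FOC: ∂(Σu_j)/∂x_i = (Σα_j) − x_i = 0, so x_i^SO = Σα_j = 16.1 for every i; X^SO = 96.6.

96.6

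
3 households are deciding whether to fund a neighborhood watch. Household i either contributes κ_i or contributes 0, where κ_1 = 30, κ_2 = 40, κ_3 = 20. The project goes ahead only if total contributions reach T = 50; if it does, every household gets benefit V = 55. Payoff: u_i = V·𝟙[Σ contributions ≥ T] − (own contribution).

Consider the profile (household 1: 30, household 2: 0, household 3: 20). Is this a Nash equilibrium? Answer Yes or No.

Yes

Total = 50 ≥ 50: provided.
Household 1 (pledges 30, payoff 25): dropping to 0 → total 20, payoff 0. No gain.
Household 2 (pledges 0, payoff 55): pledging 40 → total 90, payoff 15. No gain.
Household 3 (pledges 20, payoff 35): dropping to 0 → total 30, payoff 0. No gain.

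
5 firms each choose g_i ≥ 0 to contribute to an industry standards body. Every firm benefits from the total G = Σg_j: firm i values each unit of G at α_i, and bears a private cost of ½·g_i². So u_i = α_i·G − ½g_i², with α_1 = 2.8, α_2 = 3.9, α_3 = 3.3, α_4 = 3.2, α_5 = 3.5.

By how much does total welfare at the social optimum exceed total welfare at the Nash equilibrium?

Firm i's FOC: ∂u_i/∂g_i = α_i − g_i = 0, so g_i* = α_i.
NE contributions = (2.8, 3.9, 3.3, 3.2, 3.5); G = 16.7.
W^NE = (Σα)·G − ½Σα_i² = 16.7² − ½·56.43 = 250.675.
Planner sets g_i = Σα_j = 16.7 for every i, so G^SO = 5·16.7 = 83.5.
W^SO = (Σα)·G^SO − ½·5·(Σα)² = (5/2)·16.7² = 697.225.
Deadweight loss = W^SO − W^NE = 446.55.

446.55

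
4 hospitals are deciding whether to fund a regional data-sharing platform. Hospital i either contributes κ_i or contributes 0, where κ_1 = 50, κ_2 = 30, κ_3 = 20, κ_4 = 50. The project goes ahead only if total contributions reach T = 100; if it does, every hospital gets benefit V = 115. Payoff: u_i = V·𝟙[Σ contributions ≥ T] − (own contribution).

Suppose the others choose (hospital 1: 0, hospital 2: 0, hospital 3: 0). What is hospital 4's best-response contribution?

Others' total = 0. Even contributing 50 gives 50 < 100: no benefit either way.
Best response: 0.

0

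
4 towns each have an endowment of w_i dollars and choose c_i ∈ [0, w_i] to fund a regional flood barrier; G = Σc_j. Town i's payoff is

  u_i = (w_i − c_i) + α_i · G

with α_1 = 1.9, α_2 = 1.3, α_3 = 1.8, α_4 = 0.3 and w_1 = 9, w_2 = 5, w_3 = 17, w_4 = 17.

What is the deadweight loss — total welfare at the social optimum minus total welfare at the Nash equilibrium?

∂u_i/∂c_i = α_i − 1, so town i contributes w_i if α_i > 1, else 0.
α_i > 1 for i ∈ {1, 2, 3}; NE contributions (9, 5, 17, 0), G = 31.
W^NE = Σw_i − G^NE + (Σα_i)·G^NE = 48 + 4.3·31 = 181.3.
Planner: ∂(Σu_j)/∂c_i = Σα_j − 1 = 4.3 > 0, so everyone contributes w_i; G^SO = 48, W^SO = 48 + 4.3·48 = 254.4.
Deadweight loss = 73.1.

73.1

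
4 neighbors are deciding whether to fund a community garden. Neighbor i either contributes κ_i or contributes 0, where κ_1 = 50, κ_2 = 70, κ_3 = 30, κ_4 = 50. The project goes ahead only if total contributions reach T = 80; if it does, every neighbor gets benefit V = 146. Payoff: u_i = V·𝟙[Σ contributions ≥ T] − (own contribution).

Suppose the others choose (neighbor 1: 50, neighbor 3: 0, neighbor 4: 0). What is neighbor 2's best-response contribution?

Others' total = 50. Contributing 70 brings total to 120 ≥ 80: gain V − κ_2 = 76.
Best response: 70.

70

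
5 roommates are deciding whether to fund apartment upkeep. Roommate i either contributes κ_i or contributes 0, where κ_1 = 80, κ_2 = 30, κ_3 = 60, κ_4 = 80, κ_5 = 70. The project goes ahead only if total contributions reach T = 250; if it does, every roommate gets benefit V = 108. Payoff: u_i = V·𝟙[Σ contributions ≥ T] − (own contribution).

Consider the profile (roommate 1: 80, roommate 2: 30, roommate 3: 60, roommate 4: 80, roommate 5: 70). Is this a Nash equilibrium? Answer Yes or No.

No

Total = 320 ≥ 250: provided.
Roommate 1 (pledges 80, payoff 28): dropping to 0 → total 240, payoff 0. No gain.
Roommate 2 (pledges 30, payoff 78): dropping to 0 → total 290, payoff 108. Profitable deviation.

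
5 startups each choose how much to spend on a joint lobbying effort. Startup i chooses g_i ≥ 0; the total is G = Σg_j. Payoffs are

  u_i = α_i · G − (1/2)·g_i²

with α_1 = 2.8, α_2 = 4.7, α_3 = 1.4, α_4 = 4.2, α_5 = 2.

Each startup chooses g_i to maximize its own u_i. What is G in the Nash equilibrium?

Startup i's FOC: ∂u_i/∂g_i = α_i − g_i = 0, so g_i* = α_i.
NE contributions = (2.8, 4.7, 1.4, 4.2, 2); G = 15.1.

15.1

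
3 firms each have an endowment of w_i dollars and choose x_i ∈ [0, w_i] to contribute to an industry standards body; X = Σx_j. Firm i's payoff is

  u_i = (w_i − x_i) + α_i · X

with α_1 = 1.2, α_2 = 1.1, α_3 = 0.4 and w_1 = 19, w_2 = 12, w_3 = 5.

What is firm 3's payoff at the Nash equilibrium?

17.4

∂u_i/∂x_i = α_i − 1, so firm i contributes w_i if α_i > 1, else 0.
α_i > 1 for i ∈ {1, 2}; NE contributions (19, 12, 0), X = 31.
u_3 = (5 − 0) + 0.4·31 = 17.4.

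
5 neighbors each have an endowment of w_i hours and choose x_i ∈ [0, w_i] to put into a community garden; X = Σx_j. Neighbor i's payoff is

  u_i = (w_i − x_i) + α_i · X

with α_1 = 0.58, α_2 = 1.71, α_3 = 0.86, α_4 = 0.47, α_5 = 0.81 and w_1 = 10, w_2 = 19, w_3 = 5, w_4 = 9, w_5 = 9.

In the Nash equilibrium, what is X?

19

∂u_i/∂x_i = α_i − 1, so neighbor i contributes w_i if α_i > 1, else 0.
α_i > 1 for i ∈ {2}; NE contributions (0, 19, 0, 0, 0), X = 19.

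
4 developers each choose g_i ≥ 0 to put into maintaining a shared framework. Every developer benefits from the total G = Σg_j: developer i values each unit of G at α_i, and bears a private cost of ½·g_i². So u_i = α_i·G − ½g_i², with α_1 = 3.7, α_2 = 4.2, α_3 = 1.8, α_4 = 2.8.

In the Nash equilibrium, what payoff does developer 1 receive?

Developer i's FOC: ∂u_i/∂g_i = α_i − g_i = 0, so g_i* = α_i.
NE contributions = (3.7, 4.2, 1.8, 2.8); G = 12.5.
u_1 = α_1·G − ½·(g_1)² = 3.7·12.5 − ½·3.7² = 39.405.

39.405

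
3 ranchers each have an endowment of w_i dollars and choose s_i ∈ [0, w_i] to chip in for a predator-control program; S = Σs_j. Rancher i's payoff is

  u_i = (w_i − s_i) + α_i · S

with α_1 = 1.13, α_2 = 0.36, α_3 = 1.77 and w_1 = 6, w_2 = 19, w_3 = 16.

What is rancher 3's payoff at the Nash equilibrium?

38.94

∂u_i/∂s_i = α_i − 1, so rancher i contributes w_i if α_i > 1, else 0.
α_i > 1 for i ∈ {1, 3}; NE contributions (6, 0, 16), S = 22.
u_3 = (16 − 16) + 1.77·22 = 38.94.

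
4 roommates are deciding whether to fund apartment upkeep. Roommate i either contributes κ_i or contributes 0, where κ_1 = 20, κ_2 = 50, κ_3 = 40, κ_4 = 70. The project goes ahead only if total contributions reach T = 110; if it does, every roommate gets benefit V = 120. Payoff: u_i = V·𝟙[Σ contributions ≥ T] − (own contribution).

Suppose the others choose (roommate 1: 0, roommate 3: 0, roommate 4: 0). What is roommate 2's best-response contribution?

0

Others' total = 0. Even contributing 50 gives 50 < 110: no benefit either way.
Best response: 0.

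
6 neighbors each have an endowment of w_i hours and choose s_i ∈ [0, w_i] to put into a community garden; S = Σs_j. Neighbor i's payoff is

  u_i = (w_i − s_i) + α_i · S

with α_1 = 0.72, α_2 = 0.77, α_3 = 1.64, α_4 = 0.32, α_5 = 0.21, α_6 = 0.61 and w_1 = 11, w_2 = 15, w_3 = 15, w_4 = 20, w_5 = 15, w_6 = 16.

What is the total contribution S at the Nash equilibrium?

∂u_i/∂s_i = α_i − 1, so neighbor i contributes w_i if α_i > 1, else 0.
α_i > 1 for i ∈ {3}; NE contributions (0, 0, 15, 0, 0, 0), S = 15.

15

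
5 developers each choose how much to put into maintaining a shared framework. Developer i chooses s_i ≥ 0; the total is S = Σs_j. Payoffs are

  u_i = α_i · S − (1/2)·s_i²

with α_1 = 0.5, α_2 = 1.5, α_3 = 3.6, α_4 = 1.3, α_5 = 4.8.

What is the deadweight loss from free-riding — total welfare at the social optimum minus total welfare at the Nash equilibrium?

Developer i's FOC: ∂u_i/∂s_i = α_i − s_i = 0, so s_i* = α_i.
NE contributions = (0.5, 1.5, 3.6, 1.3, 4.8); S = 11.7.
W^NE = (Σα)·S − ½Σα_i² = 11.7² − ½·40.19 = 116.795.
Planner sets s_i = Σα_j = 11.7 for every i, so S^SO = 5·11.7 = 58.5.
W^SO = (Σα)·S^SO − ½·5·(Σα)² = (5/2)·11.7² = 342.225.
Deadweight loss = W^SO − W^NE = 225.43.

225.43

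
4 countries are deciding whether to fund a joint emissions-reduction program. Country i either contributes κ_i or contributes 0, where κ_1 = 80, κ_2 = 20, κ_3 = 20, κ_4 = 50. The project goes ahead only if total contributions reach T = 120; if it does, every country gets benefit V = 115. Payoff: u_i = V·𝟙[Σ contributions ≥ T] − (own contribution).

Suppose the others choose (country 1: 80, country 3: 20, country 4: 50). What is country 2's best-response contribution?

Others' total = 150 ≥ 120; contributing adds cost 20 for no extra benefit.
Best response: 0.

0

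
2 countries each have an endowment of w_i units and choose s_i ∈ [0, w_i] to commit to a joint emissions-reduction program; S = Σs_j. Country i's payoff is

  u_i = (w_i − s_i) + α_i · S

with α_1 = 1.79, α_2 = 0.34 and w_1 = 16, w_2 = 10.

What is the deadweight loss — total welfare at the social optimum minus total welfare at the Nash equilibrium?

∂u_i/∂s_i = α_i − 1, so country i contributes w_i if α_i > 1, else 0.
α_i > 1 for i ∈ {1}; NE contributions (16, 0), S = 16.
W^NE = Σw_i − S^NE + (Σα_i)·S^NE = 26 + 1.13·16 = 44.08.
Planner: ∂(Σu_j)/∂s_i = Σα_j − 1 = 1.13 > 0, so everyone contributes w_i; S^SO = 26, W^SO = 26 + 1.13·26 = 55.38.
Deadweight loss = 11.3.

11.3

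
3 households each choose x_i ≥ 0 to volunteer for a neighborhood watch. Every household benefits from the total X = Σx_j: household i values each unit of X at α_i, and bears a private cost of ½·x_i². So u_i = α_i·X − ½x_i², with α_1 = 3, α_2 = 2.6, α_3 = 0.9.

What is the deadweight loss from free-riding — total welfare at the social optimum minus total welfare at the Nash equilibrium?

Household i's FOC: ∂u_i/∂x_i = α_i − x_i = 0, so x_i* = α_i.
NE contributions = (3, 2.6, 0.9); X = 6.5.
W^NE = (Σα)·X − ½Σα_i² = 6.5² − ½·16.57 = 33.965.
Planner sets x_i = Σα_j = 6.5 for every i, so X^SO = 3·6.5 = 19.5.
W^SO = (Σα)·X^SO − ½·3·(Σα)² = (3/2)·6.5² = 63.375.
Deadweight loss = W^SO − W^NE = 29.41.

29.41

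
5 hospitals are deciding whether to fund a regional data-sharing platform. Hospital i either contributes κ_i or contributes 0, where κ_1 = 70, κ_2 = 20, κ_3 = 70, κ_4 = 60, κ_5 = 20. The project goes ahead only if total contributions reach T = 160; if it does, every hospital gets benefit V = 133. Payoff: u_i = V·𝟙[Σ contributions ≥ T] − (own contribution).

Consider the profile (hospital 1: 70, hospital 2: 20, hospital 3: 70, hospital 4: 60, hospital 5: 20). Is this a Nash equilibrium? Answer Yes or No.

Total = 240 ≥ 160: provided.
Hospital 1 (pledges 70, payoff 63): dropping to 0 → total 170, payoff 133. Profitable deviation.

No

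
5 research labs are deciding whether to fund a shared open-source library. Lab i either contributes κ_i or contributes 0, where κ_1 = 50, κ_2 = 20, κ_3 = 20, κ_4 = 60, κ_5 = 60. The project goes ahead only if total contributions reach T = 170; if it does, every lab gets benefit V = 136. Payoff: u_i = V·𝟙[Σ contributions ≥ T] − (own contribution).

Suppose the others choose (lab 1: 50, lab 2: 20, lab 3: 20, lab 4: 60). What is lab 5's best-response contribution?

Others' total = 150. Contributing 60 brings total to 210 ≥ 170: gain V − κ_5 = 76.
Best response: 60.

60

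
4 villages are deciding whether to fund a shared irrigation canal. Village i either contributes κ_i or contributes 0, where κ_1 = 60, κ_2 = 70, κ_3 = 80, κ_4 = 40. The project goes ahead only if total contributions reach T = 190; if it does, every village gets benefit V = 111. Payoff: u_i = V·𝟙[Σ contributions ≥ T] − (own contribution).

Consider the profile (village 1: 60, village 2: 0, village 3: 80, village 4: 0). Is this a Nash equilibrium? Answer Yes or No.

Total = 140 < 190: not provided.
Village 1 (pledges 60, payoff -60): dropping to 0 → total 80, payoff 0. Profitable deviation.

No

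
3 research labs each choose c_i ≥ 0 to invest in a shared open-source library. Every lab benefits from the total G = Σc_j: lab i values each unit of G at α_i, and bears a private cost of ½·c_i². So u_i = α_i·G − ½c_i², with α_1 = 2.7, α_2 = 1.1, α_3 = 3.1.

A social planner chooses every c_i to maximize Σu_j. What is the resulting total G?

20.7

Planner FOC: ∂(Σu_j)/∂c_i = (Σα_j) − c_i = 0, so c_i^SO = Σα_j = 6.9 for every i; G^SO = 20.7.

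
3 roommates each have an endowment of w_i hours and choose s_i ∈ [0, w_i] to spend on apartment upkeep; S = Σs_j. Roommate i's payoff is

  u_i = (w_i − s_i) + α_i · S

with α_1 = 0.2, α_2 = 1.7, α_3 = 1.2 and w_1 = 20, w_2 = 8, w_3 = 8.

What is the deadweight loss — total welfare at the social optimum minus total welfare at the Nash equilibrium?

∂u_i/∂s_i = α_i − 1, so roommate i contributes w_i if α_i > 1, else 0.
α_i > 1 for i ∈ {2, 3}; NE contributions (0, 8, 8), S = 16.
W^NE = Σw_i − S^NE + (Σα_i)·S^NE = 36 + 2.1·16 = 69.6.
Planner: ∂(Σu_j)/∂s_i = Σα_j − 1 = 2.1 > 0, so everyone contributes w_i; S^SO = 36, W^SO = 36 + 2.1·36 = 111.6.
Deadweight loss = 42.

42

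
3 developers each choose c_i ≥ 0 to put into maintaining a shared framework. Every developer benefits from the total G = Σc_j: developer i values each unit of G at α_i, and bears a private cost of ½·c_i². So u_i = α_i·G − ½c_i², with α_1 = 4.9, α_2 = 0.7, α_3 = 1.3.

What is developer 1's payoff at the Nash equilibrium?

21.805

Developer i's FOC: ∂u_i/∂c_i = α_i − c_i = 0, so c_i* = α_i.
NE contributions = (4.9, 0.7, 1.3); G = 6.9.
u_1 = α_1·G − ½·(c_1)² = 4.9·6.9 − ½·4.9² = 21.805.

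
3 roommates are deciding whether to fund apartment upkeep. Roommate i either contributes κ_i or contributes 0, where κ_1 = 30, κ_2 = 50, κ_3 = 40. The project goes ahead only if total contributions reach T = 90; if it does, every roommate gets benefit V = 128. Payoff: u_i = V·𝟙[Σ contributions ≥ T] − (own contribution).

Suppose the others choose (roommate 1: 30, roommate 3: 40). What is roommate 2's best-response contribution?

Others' total = 70. Contributing 50 brings total to 120 ≥ 90: gain V − κ_2 = 78.
Best response: 50.

50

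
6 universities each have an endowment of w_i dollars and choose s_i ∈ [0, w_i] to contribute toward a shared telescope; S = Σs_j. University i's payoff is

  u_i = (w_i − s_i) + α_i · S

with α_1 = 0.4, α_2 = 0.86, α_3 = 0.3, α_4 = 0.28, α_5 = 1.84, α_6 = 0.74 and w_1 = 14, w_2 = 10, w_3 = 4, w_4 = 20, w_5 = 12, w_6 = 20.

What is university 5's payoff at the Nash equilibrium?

22.08

∂u_i/∂s_i = α_i − 1, so university i contributes w_i if α_i > 1, else 0.
α_i > 1 for i ∈ {5}; NE contributions (0, 0, 0, 0, 12, 0), S = 12.
u_5 = (12 − 12) + 1.84·12 = 22.08.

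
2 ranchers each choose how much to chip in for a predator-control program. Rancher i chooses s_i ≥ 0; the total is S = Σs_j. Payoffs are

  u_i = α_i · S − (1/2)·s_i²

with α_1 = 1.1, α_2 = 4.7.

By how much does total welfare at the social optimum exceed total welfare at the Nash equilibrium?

Rancher i's FOC: ∂u_i/∂s_i = α_i − s_i = 0, so s_i* = α_i.
NE contributions = (1.1, 4.7); S = 5.8.
W^NE = (Σα)·S − ½Σα_i² = 5.8² − ½·23.3 = 21.99.
Planner sets s_i = Σα_j = 5.8 for every i, so S^SO = 2·5.8 = 11.6.
W^SO = (Σα)·S^SO − ½·2·(Σα)² = (2/2)·5.8² = 33.64.
Deadweight loss = W^SO − W^NE = 11.65.

11.65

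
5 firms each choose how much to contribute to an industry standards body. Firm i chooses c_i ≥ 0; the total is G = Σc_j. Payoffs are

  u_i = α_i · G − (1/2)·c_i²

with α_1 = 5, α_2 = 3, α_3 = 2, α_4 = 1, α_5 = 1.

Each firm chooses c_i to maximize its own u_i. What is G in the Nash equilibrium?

12

Firm i's FOC: ∂u_i/∂c_i = α_i − c_i = 0, so c_i* = α_i.
NE contributions = (5, 3, 2, 1, 1); G = 12.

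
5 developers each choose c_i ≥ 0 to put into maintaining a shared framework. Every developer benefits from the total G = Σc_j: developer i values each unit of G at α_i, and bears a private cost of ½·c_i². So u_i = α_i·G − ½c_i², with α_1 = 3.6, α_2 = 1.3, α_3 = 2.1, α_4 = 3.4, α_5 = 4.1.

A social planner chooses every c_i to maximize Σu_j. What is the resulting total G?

72.5

Planner FOC: ∂(Σu_j)/∂c_i = (Σα_j) − c_i = 0, so c_i^SO = Σα_j = 14.5 for every i; G^SO = 72.5.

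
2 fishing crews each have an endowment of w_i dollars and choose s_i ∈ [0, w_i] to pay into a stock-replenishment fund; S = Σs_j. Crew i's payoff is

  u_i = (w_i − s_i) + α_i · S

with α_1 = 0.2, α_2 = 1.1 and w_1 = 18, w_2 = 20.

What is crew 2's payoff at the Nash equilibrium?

22

∂u_i/∂s_i = α_i − 1, so crew i contributes w_i if α_i > 1, else 0.
α_i > 1 for i ∈ {2}; NE contributions (0, 20), S = 20.
u_2 = (20 − 20) + 1.1·20 = 22.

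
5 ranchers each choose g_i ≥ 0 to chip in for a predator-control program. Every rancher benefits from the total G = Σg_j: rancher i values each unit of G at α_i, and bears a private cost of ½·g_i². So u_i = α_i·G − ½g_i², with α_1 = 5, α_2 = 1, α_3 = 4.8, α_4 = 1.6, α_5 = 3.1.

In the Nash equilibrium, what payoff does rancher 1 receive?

65

Rancher i's FOC: ∂u_i/∂g_i = α_i − g_i = 0, so g_i* = α_i.
NE contributions = (5, 1, 4.8, 1.6, 3.1); G = 15.5.
u_1 = α_1·G − ½·(g_1)² = 5·15.5 − ½·5² = 65.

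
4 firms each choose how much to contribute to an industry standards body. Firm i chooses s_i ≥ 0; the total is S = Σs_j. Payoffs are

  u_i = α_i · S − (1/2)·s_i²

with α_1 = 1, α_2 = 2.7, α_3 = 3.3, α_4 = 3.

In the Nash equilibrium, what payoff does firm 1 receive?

9.5

Firm i's FOC: ∂u_i/∂s_i = α_i − s_i = 0, so s_i* = α_i.
NE contributions = (1, 2.7, 3.3, 3); S = 10.
u_1 = α_1·S − ½·(s_1)² = 1·10 − ½·1² = 9.5.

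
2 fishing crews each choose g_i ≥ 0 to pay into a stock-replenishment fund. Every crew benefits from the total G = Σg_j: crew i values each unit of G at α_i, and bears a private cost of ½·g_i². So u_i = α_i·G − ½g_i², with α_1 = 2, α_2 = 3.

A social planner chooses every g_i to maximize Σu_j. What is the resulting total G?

10

Planner FOC: ∂(Σu_j)/∂g_i = (Σα_j) − g_i = 0, so g_i^SO = Σα_j = 5 for every i; G^SO = 10.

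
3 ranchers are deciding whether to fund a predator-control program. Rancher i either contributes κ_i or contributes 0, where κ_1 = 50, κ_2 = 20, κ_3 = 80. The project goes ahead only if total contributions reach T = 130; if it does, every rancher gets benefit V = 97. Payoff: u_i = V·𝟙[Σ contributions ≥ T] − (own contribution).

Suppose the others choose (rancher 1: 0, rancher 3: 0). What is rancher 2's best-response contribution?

0

Others' total = 0. Even contributing 20 gives 20 < 130: no benefit either way.
Best response: 0.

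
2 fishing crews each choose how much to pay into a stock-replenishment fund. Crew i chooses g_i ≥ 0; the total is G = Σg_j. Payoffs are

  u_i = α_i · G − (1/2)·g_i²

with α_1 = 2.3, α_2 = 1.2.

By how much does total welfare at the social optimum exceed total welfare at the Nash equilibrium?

Crew i's FOC: ∂u_i/∂g_i = α_i − g_i = 0, so g_i* = α_i.
NE contributions = (2.3, 1.2); G = 3.5.
W^NE = (Σα)·G − ½Σα_i² = 3.5² − ½·6.73 = 8.885.
Planner sets g_i = Σα_j = 3.5 for every i, so G^SO = 2·3.5 = 7.
W^SO = (Σα)·G^SO − ½·2·(Σα)² = (2/2)·3.5² = 12.25.
Deadweight loss = W^SO − W^NE = 3.365.

3.365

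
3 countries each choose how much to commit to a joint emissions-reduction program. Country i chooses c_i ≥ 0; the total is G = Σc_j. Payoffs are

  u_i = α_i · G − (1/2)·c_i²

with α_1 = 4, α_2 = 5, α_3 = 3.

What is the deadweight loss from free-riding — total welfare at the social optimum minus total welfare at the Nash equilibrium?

Country i's FOC: ∂u_i/∂c_i = α_i − c_i = 0, so c_i* = α_i.
NE contributions = (4, 5, 3); G = 12.
W^NE = (Σα)·G − ½Σα_i² = 12² − ½·50 = 119.
Planner sets c_i = Σα_j = 12 for every i, so G^SO = 3·12 = 36.
W^SO = (Σα)·G^SO − ½·3·(Σα)² = (3/2)·12² = 216.
Deadweight loss = W^SO − W^NE = 97.

97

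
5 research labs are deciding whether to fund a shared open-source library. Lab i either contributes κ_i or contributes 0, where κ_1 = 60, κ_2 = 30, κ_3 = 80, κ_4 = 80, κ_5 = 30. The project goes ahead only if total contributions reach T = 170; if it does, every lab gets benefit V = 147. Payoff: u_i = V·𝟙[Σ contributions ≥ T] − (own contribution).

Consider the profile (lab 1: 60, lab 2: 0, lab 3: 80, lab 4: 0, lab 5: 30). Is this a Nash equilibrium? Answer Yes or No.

Total = 170 ≥ 170: provided.
Lab 1 (pledges 60, payoff 87): dropping to 0 → total 110, payoff 0. No gain.
Lab 2 (pledges 0, payoff 147): pledging 30 → total 200, payoff 117. No gain.
Lab 3 (pledges 80, payoff 67): dropping to 0 → total 90, payoff 0. No gain.
Lab 4 (pledges 0, payoff 147): pledging 80 → total 250, payoff 67. No gain.
Lab 5 (pledges 30, payoff 117): dropping to 0 → total 140, payoff 0. No gain.

Yes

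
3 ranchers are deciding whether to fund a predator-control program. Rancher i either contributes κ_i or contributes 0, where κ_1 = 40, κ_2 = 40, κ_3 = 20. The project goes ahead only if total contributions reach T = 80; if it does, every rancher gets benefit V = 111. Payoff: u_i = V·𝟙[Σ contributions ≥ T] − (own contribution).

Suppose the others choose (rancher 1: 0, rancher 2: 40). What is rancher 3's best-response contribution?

0

Others' total = 40. Even contributing 20 gives 60 < 80: no benefit either way.
Best response: 0.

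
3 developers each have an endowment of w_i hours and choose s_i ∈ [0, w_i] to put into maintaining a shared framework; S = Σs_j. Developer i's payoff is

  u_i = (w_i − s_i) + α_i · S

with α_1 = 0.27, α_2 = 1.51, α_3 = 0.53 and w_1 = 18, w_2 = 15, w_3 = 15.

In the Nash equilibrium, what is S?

∂u_i/∂s_i = α_i − 1, so developer i contributes w_i if α_i > 1, else 0.
α_i > 1 for i ∈ {2}; NE contributions (0, 15, 0), S = 15.

15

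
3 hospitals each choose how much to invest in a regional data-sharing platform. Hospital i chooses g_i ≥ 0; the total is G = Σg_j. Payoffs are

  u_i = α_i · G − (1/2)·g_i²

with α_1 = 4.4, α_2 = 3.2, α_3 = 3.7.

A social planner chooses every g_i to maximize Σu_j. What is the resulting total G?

33.9

Planner FOC: ∂(Σu_j)/∂g_i = (Σα_j) − g_i = 0, so g_i^SO = Σα_j = 11.3 for every i; G^SO = 33.9.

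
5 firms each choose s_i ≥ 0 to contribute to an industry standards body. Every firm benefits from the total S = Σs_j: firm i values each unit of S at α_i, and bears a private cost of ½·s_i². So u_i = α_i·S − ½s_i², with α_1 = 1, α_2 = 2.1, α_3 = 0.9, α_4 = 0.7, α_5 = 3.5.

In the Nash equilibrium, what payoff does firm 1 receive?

Firm i's FOC: ∂u_i/∂s_i = α_i − s_i = 0, so s_i* = α_i.
NE contributions = (1, 2.1, 0.9, 0.7, 3.5); S = 8.2.
u_1 = α_1·S − ½·(s_1)² = 1·8.2 − ½·1² = 7.7.

7.7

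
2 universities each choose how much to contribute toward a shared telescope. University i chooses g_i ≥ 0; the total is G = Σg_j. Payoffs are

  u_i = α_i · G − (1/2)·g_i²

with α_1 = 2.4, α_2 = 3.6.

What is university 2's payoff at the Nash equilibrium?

University i's FOC: ∂u_i/∂g_i = α_i − g_i = 0, so g_i* = α_i.
NE contributions = (2.4, 3.6); G = 6.
u_2 = α_2·G − ½·(g_2)² = 3.6·6 − ½·3.6² = 15.12.

15.12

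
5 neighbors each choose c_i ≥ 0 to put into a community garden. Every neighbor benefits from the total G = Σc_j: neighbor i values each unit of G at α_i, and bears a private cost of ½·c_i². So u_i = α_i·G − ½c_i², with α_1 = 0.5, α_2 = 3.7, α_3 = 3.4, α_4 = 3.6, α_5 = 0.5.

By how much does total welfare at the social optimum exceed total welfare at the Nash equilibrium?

224.69

Neighbor i's FOC: ∂u_i/∂c_i = α_i − c_i = 0, so c_i* = α_i.
NE contributions = (0.5, 3.7, 3.4, 3.6, 0.5); G = 11.7.
W^NE = (Σα)·G − ½Σα_i² = 11.7² − ½·38.71 = 117.535.
Planner sets c_i = Σα_j = 11.7 for every i, so G^SO = 5·11.7 = 58.5.
W^SO = (Σα)·G^SO − ½·5·(Σα)² = (5/2)·11.7² = 342.225.
Deadweight loss = W^SO − W^NE = 224.69.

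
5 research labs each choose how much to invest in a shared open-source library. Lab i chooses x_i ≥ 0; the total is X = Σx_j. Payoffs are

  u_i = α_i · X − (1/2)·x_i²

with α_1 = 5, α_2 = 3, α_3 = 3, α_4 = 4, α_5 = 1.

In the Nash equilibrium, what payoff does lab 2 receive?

43.5

Lab i's FOC: ∂u_i/∂x_i = α_i − x_i = 0, so x_i* = α_i.
NE contributions = (5, 3, 3, 4, 1); X = 16.
u_2 = α_2·X − ½·(x_2)² = 3·16 − ½·3² = 43.5.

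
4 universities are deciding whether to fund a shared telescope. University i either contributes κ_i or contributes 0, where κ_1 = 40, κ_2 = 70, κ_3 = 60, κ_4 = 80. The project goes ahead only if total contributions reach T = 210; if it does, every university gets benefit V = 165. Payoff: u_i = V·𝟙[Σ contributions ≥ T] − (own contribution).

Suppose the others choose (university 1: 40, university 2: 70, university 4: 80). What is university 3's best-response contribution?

Others' total = 190. Contributing 60 brings total to 250 ≥ 210: gain V − κ_3 = 105.
Best response: 60.

60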